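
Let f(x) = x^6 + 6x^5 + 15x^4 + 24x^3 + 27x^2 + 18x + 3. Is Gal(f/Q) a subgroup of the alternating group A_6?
No

The polynomial is irreducible of degree 6 over Q. Its discriminant is 40310784, which is not a perfect square. A Galois group lies in the alternating group exactly when the discriminant is a square in Q, so the Galois group (S_3 x S_3) is not contained in A_6.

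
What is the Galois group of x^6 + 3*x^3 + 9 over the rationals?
C_3 x S_3

The polynomial f is an irreducible sextic over Q, so G = Gal(f/Q) is one of the 16 transitive subgroups 6T1, ..., 6T16 of S_6. The discriminant of f is -1162261467, which is not a perfect square, so G is not contained in A_6. The transitive groups of degree 6 not contained in A_6 are: C_6 (6T1, order 6), S_3 (6T2, order 6), D_6 (6T3, order 12), C_3 x S_3 (6T5, order 18), A_4 x C_2 (6T6, order 24), S_4 (6T8, order 24), S_3 x S_3 (6T9, order 36), S_4 x C_2 (6T11, order 48), (S_3 x S_3) : C_2 (6T13, order 72), PGL(2,5) (6T14, order 120), S_6 (6T16, order 720). By Dedekind's theorem, for a prime p not dividing disc(f) the degrees of the irreducible factors of f mod p form the cycle type of an element of G. Factoring f modulo the 33 such primes p <= 139 (skipping 3, which divides the discriminant), each new pattern first appears at: mod 2: f = (x^6 + x^3 + 1), pattern 6; mod 7: f = (x + 1)(x + 2)(x + 4)(x^3 + 2), pattern 3+1+1+1; mod 17: f = (x^2 + 2x + 15)(x^2 + 4x + 15)(x^2 + 11x + 15), pattern 2+2+2; mod 19: f = (x^3 + 5)(x^3 + 17), pattern 3+3; mod 73: f = (x + 3)(x + 12)(x + 23)(x + 24)(x + 38)(x + 46), pattern 1+1+1+1+1+1. No other pattern occurs in this range, so the set of observed cycle types is {6, 3+1+1+1, 2+2+2, 3+3, 1+1+1+1+1+1}. The candidates containing elements of all these cycle types are C_3 x S_3 (6T5) of order 18, S_3 x S_3 (6T9) of order 36, (S_3 x S_3) : C_2 (6T13) of order 72, S_6 (6T16) of order 720; the others are excluded. The observed types are precisely the cycle types that occur in C_3 x S_3 (6T5). Each of the other remaining candidates has further cycle types, and by the Chebotarev density theorem the matching factorization patterns would occur for a proportion of primes equal to their share of the group: S_3 x S_3 (6T9) additionally contains elements of type 2+2+1+1 (9 of its 36 elements, about 25% of primes); (S_3 x S_3) : C_2 (6T13) additionally contains elements of type 4+2, 3+2+1, 2+2+1+1, 2+1+1+1+1 (45 of its 72 elements, about 62% of primes); S_6 (6T16) additionally contains elements of type 5+1, 4+2, 4+1+1, 3+2+1, 2+2+1+1, 2+1+1+1+1 (504 of its 720 elements, about 70% of primes). None of the 33 primes tested shows any such pattern (for each of these groups the chance of that is below 10^-4), which rules them out. Hence G = C_3 x S_3 (6T5), of order 18.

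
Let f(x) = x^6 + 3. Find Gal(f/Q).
The polynomial f is an irreducible sextic over Q, so G = Gal(f/Q) is one of the 16 transitive subgroups 6T1, ..., 6T16 of S_6. The discriminant of f is -11337408, which is not a perfect square, so G is not contained in A_6. The transitive groups of degree 6 not contained in A_6 are: C_6 (6T1, order 6), S_3 (6T2, order 6), D_6 (6T3, order 12), C_3 x S_3 (6T5, order 18), A_4 x C_2 (6T6, order 24), S_4 (6T8, order 24), S_3 x S_3 (6T9, order 36), S_4 x C_2 (6T11, order 48), (S_3 x S_3) : C_2 (6T13, order 72), PGL(2,5) (6T14, order 120), S_6 (6T16, order 720). By Dedekind's theorem, for a prime p not dividing disc(f) the degrees of the irreducible factors of f mod p form the cycle type of an element of G. Factoring f modulo the 23 such primes p <= 97 (skipping 2, 3, which divide the discriminant), each new pattern first appears at: mod 5: f = (x^2 + 2)(x^2 + x + 2)(x^2 + 4x + 2), pattern 2+2+2; mod 7: f = (x^3 + 2)(x^3 + 5), pattern 3+3; mod 61: f = (x + 3)(x + 19)(x + 22)(x + 39)(x + 42)(x + 58), pattern 1+1+1+1+1+1. No other pattern occurs in this range, so the set of observed cycle types is {2+2+2, 3+3, 1+1+1+1+1+1}. The candidates containing elements of all these cycle types are C_6 (6T1) of order 6, S_3 (6T2) of order 6, D_6 (6T3) of order 12, C_3 x S_3 (6T5) of order 18, A_4 x C_2 (6T6) of order 24, S_4 (6T8) of order 24, S_3 x S_3 (6T9) of order 36, S_4 x C_2 (6T11) of order 48, (S_3 x S_3) : C_2 (6T13) of order 72, PGL(2,5) (6T14) of order 120, S_6 (6T16) of order 720; the others are excluded. The observed types are precisely the cycle types that occur in S_3 (6T2). Each of the other remaining candidates has further cycle types, and by the Chebotarev density theorem the matching factorization patterns would occur for a proportion of primes equal to their share of the group: C_6 (6T1) additionally contains elements of type 6 (2 of its 6 elements, about 33% of primes); D_6 (6T3) additionally contains elements of type 6, 2+2+1+1 (5 of its 12 elements, about 42% of primes); C_3 x S_3 (6T5) additionally contains elements of type 6, 3+1+1+1 (10 of its 18 elements, about 56% of primes); A_4 x C_2 (6T6) additionally contains elements of type 6, 2+2+1+1, 2+1+1+1+1 (14 of its 24 elements, about 58% of primes); S_4 (6T8) additionally contains elements of type 4+1+1, 2+2+1+1 (9 of its 24 elements, about 38% of primes); S_3 x S_3 (6T9) additionally contains elements of type 6, 3+1+1+1, 2+2+1+1 (25 of its 36 elements, about 69% of primes); S_4 x C_2 (6T11) additionally contains elements of type 6, 4+2, 4+1+1, 2+2+1+1, 2+1+1+1+1 (32 of its 48 elements, about 67% of primes); (S_3 x S_3) : C_2 (6T13) additionally contains elements of type 6, 4+2, 3+2+1, 3+1+1+1, 2+2+1+1, 2+1+1+1+1 (61 of its 72 elements, about 85% of primes); PGL(2,5) (6T14) additionally contains elements of type 6, 5+1, 4+1+1, 2+2+1+1 (89 of its 120 elements, about 74% of primes); S_6 (6T16) additionally contains elements of type 6, 5+1, 4+2, 4+1+1, 3+2+1, 3+1+1+1, 2+2+1+1, 2+1+1+1+1 (664 of its 720 elements, about 92% of primes). None of the 23 primes tested shows any such pattern (for each of these groups the chance of that is below 10^-4), which rules them out. Hence G = S_3 (6T2), of order 6.

S_3 (order 6)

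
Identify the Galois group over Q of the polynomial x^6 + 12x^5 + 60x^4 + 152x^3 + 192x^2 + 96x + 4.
S_3 x S_3, the direct product S_3 x S_3 in its degree-6 action

The polynomial f is an irreducible sextic over Q, so G = Gal(f/Q) is one of the 16 transitive subgroups 6T1, ..., 6T16 of S_6. The discriminant of f is 1289945088, which is not a perfect square, so G is not contained in A_6. The transitive groups of degree 6 not contained in A_6 are: C_6 (6T1, order 6), S_3 (6T2, order 6), D_6 (6T3, order 12), C_3 x S_3 (6T5, order 18), A_4 x C_2 (6T6, order 24), S_4 (6T8, order 24), S_3 x S_3 (6T9, order 36), S_4 x C_2 (6T11, order 48), (S_3 x S_3) : C_2 (6T13, order 72), PGL(2,5) (6T14, order 120), S_6 (6T16, order 720). By Dedekind's theorem, for a prime p not dividing disc(f) the degrees of the irreducible factors of f mod p form the cycle type of an element of G. Factoring f modulo the 23 such primes p <= 97 (skipping 2, 3, which divide the discriminant), each new pattern first appears at: mod 5: f = (x^6 + 2x^5 + 2x^3 + 2x^2 + x + 4), pattern 6; mod 11: f = (x + 4)(x + 10)(x^2 + 2x + 4)(x^2 + 7x + 8), pattern 2+2+1+1; mod 13: f = (x + 3)(x + 5)(x + 11)(x^3 + 6x^2 + 12x + 12), pattern 3+1+1+1; mod 31: f = (x^2 + 7x + 7)(x^2 + 17x + 15)(x^2 + 19x + 21), pattern 2+2+2; mod 97: f = (x^3 + 6x^2 + 12x + 24)(x^3 + 6x^2 + 12x + 81), pattern 3+3. No other pattern occurs in this range, so the set of observed cycle types is {6, 2+2+1+1, 3+1+1+1, 2+2+2, 3+3}. The candidates containing elements of all these cycle types are S_3 x S_3 (6T9) of order 36, (S_3 x S_3) : C_2 (6T13) of order 72, S_6 (6T16) of order 720; the others are excluded. The observed types are precisely the cycle types that occur in S_3 x S_3 (6T9) (apart from the identity). Each of the other remaining candidates has further cycle types, and by the Chebotarev density theorem the matching factorization patterns would occur for a proportion of primes equal to their share of the group: (S_3 x S_3) : C_2 (6T13) additionally contains elements of type 4+2, 3+2+1, 2+1+1+1+1 (36 of its 72 elements, about 50% of primes); S_6 (6T16) additionally contains elements of type 5+1, 4+2, 4+1+1, 3+2+1, 2+1+1+1+1 (459 of its 720 elements, about 64% of primes). None of the 23 primes tested shows any such pattern (for each of these groups the chance of that is below 10^-4), which rules them out. Hence G = S_3 x S_3 (6T9), of order 36.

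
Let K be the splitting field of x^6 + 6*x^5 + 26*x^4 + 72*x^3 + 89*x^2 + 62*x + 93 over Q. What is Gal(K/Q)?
The polynomial f is an irreducible sextic over Q, so G = Gal(f/Q) is one of the 16 transitive subgroups 6T1, ..., 6T16 of S_6. The discriminant of f is -1362647530371136, which is not a perfect square, so G is not contained in A_6. The transitive groups of degree 6 not contained in A_6 are: C_6 (6T1, order 6), S_3 (6T2, order 6), D_6 (6T3, order 12), C_3 x S_3 (6T5, order 18), A_4 x C_2 (6T6, order 24), S_4 (6T8, order 24), S_3 x S_3 (6T9, order 36), S_4 x C_2 (6T11, order 48), (S_3 x S_3) : C_2 (6T13, order 72), PGL(2,5) (6T14, order 120), S_6 (6T16, order 720). By Dedekind's theorem, for a prime p not dividing disc(f) the degrees of the irreducible factors of f mod p form the cycle type of an element of G. Factoring f modulo the 17 such primes p <= 67 (skipping 2, 31, which divide the discriminant), each new pattern first appears at: mod 3: f = (x)(x + 1)(x^4 + 2x^3 + 2), pattern 4+1+1; mod 5: f = (x^3 + x + 4)(x^3 + x^2 + 2), pattern 3+3; mod 7: f = (x^6 + 6x^5 + 5x^4 + 2x^3 + 5x^2 + 6x + 2), pattern 6; mod 11: f = (x^2 + 4x + 2)(x^2 + 5x + 1)(x^2 + 8x + 8), pattern 2+2+2; mod 13: f = (x^2 + 8)(x^4 + 6x^3 + 5x^2 + 11x + 10), pattern 4+2; mod 37: f = (x + 2)(x + 11)(x^2 + 14x + 10)(x^2 + 16x + 9), pattern 2+2+1+1; mod 47: f = (x + 3)(x + 4)(x + 14)(x + 29)(x^2 + 3x + 3), pattern 2+1+1+1+1. No other pattern occurs in this range, so the set of observed cycle types is {4+1+1, 3+3, 6, 2+2+2, 4+2, 2+2+1+1, 2+1+1+1+1}. The candidates containing elements of all these cycle types are S_4 x C_2 (6T11) of order 48, S_6 (6T16) of order 720; the others are excluded. The observed types are precisely the cycle types that occur in S_4 x C_2 (6T11) (apart from the identity). Each of the other remaining candidates has further cycle types, and by the Chebotarev density theorem the matching factorization patterns would occur for a proportion of primes equal to their share of the group: S_6 (6T16) additionally contains elements of type 5+1, 3+2+1, 3+1+1+1 (304 of its 720 elements, about 42% of primes). None of the 17 primes tested shows any such pattern (for each of these groups the chance of that is below 10^-4), which rules them out. Hence G = S_4 x C_2 (6T11), of order 48.

S_4 x C_2 (order 48)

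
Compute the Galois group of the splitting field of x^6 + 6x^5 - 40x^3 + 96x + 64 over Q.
The polynomial f is an irreducible sextic over Q, so G = Gal(f/Q) is one of the 16 transitive subgroups 6T1, ..., 6T16 of S_6. The discriminant of f is -37572373905408, which is not a perfect square, so G is not contained in A_6. The transitive groups of degree 6 not contained in A_6 are: C_6 (6T1, order 6), S_3 (6T2, order 6), D_6 (6T3, order 12), C_3 x S_3 (6T5, order 18), A_4 x C_2 (6T6, order 24), S_4 (6T8, order 24), S_3 x S_3 (6T9, order 36), S_4 x C_2 (6T11, order 48), (S_3 x S_3) : C_2 (6T13, order 72), PGL(2,5) (6T14, order 120), S_6 (6T16, order 720). By Dedekind's theorem, for a prime p not dividing disc(f) the degrees of the irreducible factors of f mod p form the cycle type of an element of G. Factoring f modulo the 23 such primes p <= 97 (skipping 2, 3, which divide the discriminant), each new pattern first appears at: mod 5: f = (x^2 + x + 2)(x^2 + 2x + 3)(x^2 + 3x + 4), pattern 2+2+2; mod 7: f = (x^3 + x^2 + 4x + 6)(x^3 + 5x^2 + 5x + 6), pattern 3+3; mod 31: f = (x + 8)(x + 13)(x + 16)(x + 17)(x + 20)(x + 25), pattern 1+1+1+1+1+1. No other pattern occurs in this range, so the set of observed cycle types is {2+2+2, 3+3, 1+1+1+1+1+1}. The candidates containing elements of all these cycle types are C_6 (6T1) of order 6, S_3 (6T2) of order 6, D_6 (6T3) of order 12, C_3 x S_3 (6T5) of order 18, A_4 x C_2 (6T6) of order 24, S_4 (6T8) of order 24, S_3 x S_3 (6T9) of order 36, S_4 x C_2 (6T11) of order 48, (S_3 x S_3) : C_2 (6T13) of order 72, PGL(2,5) (6T14) of order 120, S_6 (6T16) of order 720; the others are excluded. The observed types are precisely the cycle types that occur in S_3 (6T2). Each of the other remaining candidates has further cycle types, and by the Chebotarev density theorem the matching factorization patterns would occur for a proportion of primes equal to their share of the group: C_6 (6T1) additionally contains elements of type 6 (2 of its 6 elements, about 33% of primes); D_6 (6T3) additionally contains elements of type 6, 2+2+1+1 (5 of its 12 elements, about 42% of primes); C_3 x S_3 (6T5) additionally contains elements of type 6, 3+1+1+1 (10 of its 18 elements, about 56% of primes); A_4 x C_2 (6T6) additionally contains elements of type 6, 2+2+1+1, 2+1+1+1+1 (14 of its 24 elements, about 58% of primes); S_4 (6T8) additionally contains elements of type 4+1+1, 2+2+1+1 (9 of its 24 elements, about 38% of primes); S_3 x S_3 (6T9) additionally contains elements of type 6, 3+1+1+1, 2+2+1+1 (25 of its 36 elements, about 69% of primes); S_4 x C_2 (6T11) additionally contains elements of type 6, 4+2, 4+1+1, 2+2+1+1, 2+1+1+1+1 (32 of its 48 elements, about 67% of primes); (S_3 x S_3) : C_2 (6T13) additionally contains elements of type 6, 4+2, 3+2+1, 3+1+1+1, 2+2+1+1, 2+1+1+1+1 (61 of its 72 elements, about 85% of primes); PGL(2,5) (6T14) additionally contains elements of type 6, 5+1, 4+1+1, 2+2+1+1 (89 of its 120 elements, about 74% of primes); S_6 (6T16) additionally contains elements of type 6, 5+1, 4+2, 4+1+1, 3+2+1, 3+1+1+1, 2+2+1+1, 2+1+1+1+1 (664 of its 720 elements, about 92% of primes). None of the 23 primes tested shows any such pattern (for each of these groups the chance of that is below 10^-4), which rules them out. Hence G = S_3 (6T2), of order 6.

S_3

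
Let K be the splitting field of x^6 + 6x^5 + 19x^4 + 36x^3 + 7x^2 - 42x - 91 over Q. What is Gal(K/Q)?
A_4 (order 12)

The polynomial f is an irreducible sextic over Q, so G = Gal(f/Q) is one of the 16 transitive subgroups 6T1, ..., 6T16 of S_6. The discriminant of f is 164995463643136 = 12845056^2, a perfect square, so G is contained in A_6. The transitive groups of degree 6 contained in A_6 are: A_4 (6T4, order 12), S_4 (6T7, order 24), (C_3 x C_3) : C_4 (6T10, order 36), PSL(2,5) (6T12, order 60), A_6 (6T15, order 360). By Dedekind's theorem, for a prime p not dividing disc(f) the degrees of the irreducible factors of f mod p form the cycle type of an element of G. Factoring f modulo the 33 such primes p <= 149 (skipping 2, 7, which divide the discriminant), each new pattern first appears at: mod 3: f = (x^3 + 2x + 1)(x^3 + 2x + 2), pattern 3+3; mod 13: f = (x)(x + 2)(x^2 + 2x + 8)(x^2 + 2x + 12), pattern 2+2+1+1. No other pattern occurs in this range, so the set of observed cycle types is {3+3, 2+2+1+1}. The candidates containing elements of all these cycle types are A_4 (6T4) of order 12, S_4 (6T7) of order 24, (C_3 x C_3) : C_4 (6T10) of order 36, PSL(2,5) (6T12) of order 60, A_6 (6T15) of order 360; the others are excluded. The observed types are precisely the cycle types that occur in A_4 (6T4) (apart from the identity). Each of the other remaining candidates has further cycle types, and by the Chebotarev density theorem the matching factorization patterns would occur for a proportion of primes equal to their share of the group: S_4 (6T7) additionally contains elements of type 4+2 (6 of its 24 elements, about 25% of primes); (C_3 x C_3) : C_4 (6T10) additionally contains elements of type 4+2, 3+1+1+1 (22 of its 36 elements, about 61% of primes); PSL(2,5) (6T12) additionally contains elements of type 5+1 (24 of its 60 elements, about 40% of primes); A_6 (6T15) additionally contains elements of type 5+1, 4+2, 3+1+1+1 (274 of its 360 elements, about 76% of primes). None of the 33 primes tested shows any such pattern (for each of these groups the chance of that is below 10^-4), which rules them out. Hence G = A_4 (6T4), of order 12.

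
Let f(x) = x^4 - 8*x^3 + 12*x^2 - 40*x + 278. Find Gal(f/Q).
The polynomial is an irreducible quartic over Q and its discriminant is 13436928, which is not a perfect square, so the Galois group is not contained in A_4. The resolvent cubic y^3 - 12*y^2 - 792*y - 6048 has exactly one rational root, so the Galois group is C_4 or D_4. The quartic remains irreducible over Q(sqrt(disc)), so the group is D_4.

D_4 (also written D4)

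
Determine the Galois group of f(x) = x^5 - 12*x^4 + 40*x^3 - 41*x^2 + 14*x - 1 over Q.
The polynomial f is an irreducible quintic over Q, so G = Gal(f/Q) is a transitive subgroup of S_5: one of C_5 (5T1, order 5), D_5 (5T2, order 10), F_20 (5T3, order 20), A_5 (5T4, order 60) or S_5 (5T5, order 120). The discriminant of f is 7745089 = 2783^2, a perfect square, so G is contained in A_5. The transitive groups of degree 5 contained in A_5 are: C_5 (5T1, order 5), D_5 (5T2, order 10), A_5 (5T4, order 60). By Dedekind's theorem, for a prime p not dividing disc(f) the degrees of the irreducible factors of f mod p form the cycle type of an element of G. Factoring f modulo the 14 such primes p <= 53 (skipping 11, 23, which divide the discriminant), each new pattern first appears at: mod 2: f = (x^5 + x^2 + 1), pattern 5; mod 43: f = (x + 7)(x + 18)(x + 29)(x + 30)(x + 33), pattern 1+1+1+1+1. No other pattern occurs in this range, so the set of observed cycle types is {5, 1+1+1+1+1}. The candidates containing elements of all these cycle types are C_5 (5T1) of order 5, D_5 (5T2) of order 10, A_5 (5T4) of order 60; the others are excluded. The observed types are precisely the cycle types that occur in C_5 (5T1). Each of the other remaining candidates has further cycle types, and by the Chebotarev density theorem the matching factorization patterns would occur for a proportion of primes equal to their share of the group: D_5 (5T2) additionally contains elements of type 2+2+1 (5 of its 10 elements, about 50% of primes); A_5 (5T4) additionally contains elements of type 3+1+1, 2+2+1 (35 of its 60 elements, about 58% of primes). None of the 14 primes tested shows any such pattern (for each of these groups the chance of that is below 10^-4), which rules them out. Hence G = C_5 (5T1), of order 5.

C_5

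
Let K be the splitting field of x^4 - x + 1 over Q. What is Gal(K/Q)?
The polynomial is an irreducible quartic over Q and its discriminant is 229, which is not a perfect square, so the Galois group is not contained in A_4. The resolvent cubic y^3 - 4*y - 1 is irreducible over Q. An irreducible resolvent with non-square discriminant gives S_4.

4T5: S_4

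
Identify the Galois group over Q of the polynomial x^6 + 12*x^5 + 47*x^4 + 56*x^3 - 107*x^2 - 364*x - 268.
The polynomial f is an irreducible sextic over Q, so G = Gal(f/Q) is one of the 16 transitive subgroups 6T1, ..., 6T16 of S_6. The discriminant of f is -423715547259904, which is not a perfect square, so G is not contained in A_6. The transitive groups of degree 6 not contained in A_6 are: C_6 (6T1, order 6), S_3 (6T2, order 6), D_6 (6T3, order 12), C_3 x S_3 (6T5, order 18), A_4 x C_2 (6T6, order 24), S_4 (6T8, order 24), S_3 x S_3 (6T9, order 36), S_4 x C_2 (6T11, order 48), (S_3 x S_3) : C_2 (6T13, order 72), PGL(2,5) (6T14, order 120), S_6 (6T16, order 720). By Dedekind's theorem, for a prime p not dividing disc(f) the degrees of the irreducible factors of f mod p form the cycle type of an element of G. Factoring f modulo the 66 such primes p <= 347 (skipping 2, 53, 229, which divide the discriminant), each new pattern first appears at: mod 3: f = (x^6 + 2x^4 + 2x^3 + x^2 + 2x + 2), pattern 6; mod 5: f = (x^3 + 2x + 4)(x^3 + 2x^2 + 3), pattern 3+3; mod 7: f = (x + 5)(x + 6)(x^4 + x^3 + 6x^2 + 2x + 6), pattern 4+1+1; mod 13: f = (x^2 + 4x + 6)(x^4 + 8x^3 + 9x^2 + 11x + 3), pattern 4+2; mod 23: f = (x^2 + 2x + 17)(x^2 + 4x + 7)(x^2 + 6x + 2), pattern 2+2+2; mod 29: f = (x + 7)(x + 26)(x^2 + 14x + 22)(x^2 + 23x + 11), pattern 2+2+1+1; mod 193: f = (x + 8)(x + 31)(x + 80)(x + 117)(x + 166)(x + 189), pattern 1+1+1+1+1+1; mod 347: f = (x + 32)(x + 170)(x + 181)(x + 319)(x^2 + 4x + 314), pattern 2+1+1+1+1. No other pattern occurs in this range, so the set of observed cycle types is {6, 3+3, 4+1+1, 4+2, 2+2+2, 2+2+1+1, 1+1+1+1+1+1, 2+1+1+1+1}. The candidates containing elements of all these cycle types are S_4 x C_2 (6T11) of order 48, S_6 (6T16) of order 720; the others are excluded. The observed types are precisely the cycle types that occur in S_4 x C_2 (6T11). Each of the other remaining candidates has further cycle types, and by the Chebotarev density theorem the matching factorization patterns would occur for a proportion of primes equal to their share of the group: S_6 (6T16) additionally contains elements of type 5+1, 3+2+1, 3+1+1+1 (304 of its 720 elements, about 42% of primes). None of the 66 primes tested shows any such pattern (for each of these groups the chance of that is below 10^-4), which rules them out. Hence G = S_4 x C_2 (6T11), of order 48.

S_4 x C_2 (order 48)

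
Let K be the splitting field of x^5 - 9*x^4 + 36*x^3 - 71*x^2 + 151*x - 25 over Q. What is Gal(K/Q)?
D_5 (also written D5)

The polynomial f is an irreducible quintic over Q, so G = Gal(f/Q) is a transitive subgroup of S_5: one of C_5 (5T1, order 5), D_5 (5T2, order 10), F_20 (5T3, order 20), A_5 (5T4, order 60) or S_5 (5T5, order 120). The discriminant of f is 2916392985025 = 1707745^2, a perfect square, so G is contained in A_5. The transitive groups of degree 5 contained in A_5 are: C_5 (5T1, order 5), D_5 (5T2, order 10), A_5 (5T4, order 60). By Dedekind's theorem, for a prime p not dividing disc(f) the degrees of the irreducible factors of f mod p form the cycle type of an element of G. Factoring f modulo the 23 such primes p <= 103 (skipping 5, 13, 43, 47, which divide the discriminant), each new pattern first appears at: mod 2: f = (x^5 + x^4 + x^2 + x + 1), pattern 5; mod 11: f = (x + 8)(x^2 + 6x + 1)(x^2 + 10x + 1), pattern 2+2+1; mod 83: f = (x + 14)(x + 45)(x + 46)(x + 53)(x + 82), pattern 1+1+1+1+1. No other pattern occurs in this range, so the set of observed cycle types is {5, 2+2+1, 1+1+1+1+1}. The candidates containing elements of all these cycle types are D_5 (5T2) of order 10, A_5 (5T4) of order 60; the others are excluded. The observed types are precisely the cycle types that occur in D_5 (5T2). Each of the other remaining candidates has further cycle types, and by the Chebotarev density theorem the matching factorization patterns would occur for a proportion of primes equal to their share of the group: A_5 (5T4) additionally contains elements of type 3+1+1 (20 of its 60 elements, about 33% of primes). None of the 23 primes tested shows any such pattern (for each of these groups the chance of that is below 10^-4), which rules them out. Hence G = D_5 (5T2), of order 10.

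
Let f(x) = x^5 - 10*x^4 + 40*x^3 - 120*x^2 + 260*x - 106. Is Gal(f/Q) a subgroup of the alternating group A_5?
The polynomial is irreducible of degree 5 over Q. Its discriminant is 574944050000, which is not a perfect square. A Galois group lies in the alternating group exactly when the discriminant is a square in Q, so the Galois group (F_20) is not contained in A_5.

No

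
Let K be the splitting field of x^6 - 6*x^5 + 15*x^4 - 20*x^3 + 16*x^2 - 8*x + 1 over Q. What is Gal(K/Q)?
S_4 (also written S4+)

The polynomial f is an irreducible sextic over Q, so G = Gal(f/Q) is one of the 16 transitive subgroups 6T1, ..., 6T16 of S_6. The discriminant of f is 61504 = 248^2, a perfect square, so G is contained in A_6. The transitive groups of degree 6 contained in A_6 are: A_4 (6T4, order 12), S_4 (6T7, order 24), (C_3 x C_3) : C_4 (6T10, order 36), PSL(2,5) (6T12, order 60), A_6 (6T15, order 360). By Dedekind's theorem, for a prime p not dividing disc(f) the degrees of the irreducible factors of f mod p form the cycle type of an element of G. Factoring f modulo the 79 such primes p <= 419 (skipping 2, 31, which divide the discriminant), each new pattern first appears at: mod 3: f = (x^2 + x + 2)(x^4 + 2x^3 + 2x^2 + x + 2), pattern 4+2; mod 5: f = (x^3 + x^2 + 3x + 1)(x^3 + 3x^2 + 4x + 1), pattern 3+3; mod 11: f = (x + 2)(x + 7)(x^2 + 2x + 4)(x^2 + 5x + 1), pattern 2+2+1+1; mod 67: f = (x + 1)(x + 2)(x + 10)(x + 55)(x + 63)(x + 64), pattern 1+1+1+1+1+1. No other pattern occurs in this range, so the set of observed cycle types is {4+2, 3+3, 2+2+1+1, 1+1+1+1+1+1}. The candidates containing elements of all these cycle types are S_4 (6T7) of order 24, (C_3 x C_3) : C_4 (6T10) of order 36, A_6 (6T15) of order 360; the others are excluded. The observed types are precisely the cycle types that occur in S_4 (6T7). Each of the other remaining candidates has further cycle types, and by the Chebotarev density theorem the matching factorization patterns would occur for a proportion of primes equal to their share of the group: (C_3 x C_3) : C_4 (6T10) additionally contains elements of type 3+1+1+1 (4 of its 36 elements, about 11% of primes); A_6 (6T15) additionally contains elements of type 5+1, 3+1+1+1 (184 of its 360 elements, about 51% of primes). None of the 79 primes tested shows any such pattern (for each of these groups the chance of that is below 10^-4), which rules them out. Hence G = S_4 (6T7), of order 24.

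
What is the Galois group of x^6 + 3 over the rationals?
S_3, S_3 acting on 6 points

The polynomial f is an irreducible sextic over Q, so G = Gal(f/Q) is one of the 16 transitive subgroups 6T1, ..., 6T16 of S_6. The discriminant of f is -11337408, which is not a perfect square, so G is not contained in A_6. The transitive groups of degree 6 not contained in A_6 are: C_6 (6T1, order 6), S_3 (6T2, order 6), D_6 (6T3, order 12), C_3 x S_3 (6T5, order 18), A_4 x C_2 (6T6, order 24), S_4 (6T8, order 24), S_3 x S_3 (6T9, order 36), S_4 x C_2 (6T11, order 48), (S_3 x S_3) : C_2 (6T13, order 72), PGL(2,5) (6T14, order 120), S_6 (6T16, order 720). By Dedekind's theorem, for a prime p not dividing disc(f) the degrees of the irreducible factors of f mod p form the cycle type of an element of G. Factoring f modulo the 23 such primes p <= 97 (skipping 2, 3, which divide the discriminant), each new pattern first appears at: mod 5: f = (x^2 + 2)(x^2 + x + 2)(x^2 + 4x + 2), pattern 2+2+2; mod 7: f = (x^3 + 2)(x^3 + 5), pattern 3+3; mod 61: f = (x + 3)(x + 19)(x + 22)(x + 39)(x + 42)(x + 58), pattern 1+1+1+1+1+1. No other pattern occurs in this range, so the set of observed cycle types is {2+2+2, 3+3, 1+1+1+1+1+1}. The candidates containing elements of all these cycle types are C_6 (6T1) of order 6, S_3 (6T2) of order 6, D_6 (6T3) of order 12, C_3 x S_3 (6T5) of order 18, A_4 x C_2 (6T6) of order 24, S_4 (6T8) of order 24, S_3 x S_3 (6T9) of order 36, S_4 x C_2 (6T11) of order 48, (S_3 x S_3) : C_2 (6T13) of order 72, PGL(2,5) (6T14) of order 120, S_6 (6T16) of order 720; the others are excluded. The observed types are precisely the cycle types that occur in S_3 (6T2). Each of the other remaining candidates has further cycle types, and by the Chebotarev density theorem the matching factorization patterns would occur for a proportion of primes equal to their share of the group: C_6 (6T1) additionally contains elements of type 6 (2 of its 6 elements, about 33% of primes); D_6 (6T3) additionally contains elements of type 6, 2+2+1+1 (5 of its 12 elements, about 42% of primes); C_3 x S_3 (6T5) additionally contains elements of type 6, 3+1+1+1 (10 of its 18 elements, about 56% of primes); A_4 x C_2 (6T6) additionally contains elements of type 6, 2+2+1+1, 2+1+1+1+1 (14 of its 24 elements, about 58% of primes); S_4 (6T8) additionally contains elements of type 4+1+1, 2+2+1+1 (9 of its 24 elements, about 38% of primes); S_3 x S_3 (6T9) additionally contains elements of type 6, 3+1+1+1, 2+2+1+1 (25 of its 36 elements, about 69% of primes); S_4 x C_2 (6T11) additionally contains elements of type 6, 4+2, 4+1+1, 2+2+1+1, 2+1+1+1+1 (32 of its 48 elements, about 67% of primes); (S_3 x S_3) : C_2 (6T13) additionally contains elements of type 6, 4+2, 3+2+1, 3+1+1+1, 2+2+1+1, 2+1+1+1+1 (61 of its 72 elements, about 85% of primes); PGL(2,5) (6T14) additionally contains elements of type 6, 5+1, 4+1+1, 2+2+1+1 (89 of its 120 elements, about 74% of primes); S_6 (6T16) additionally contains elements of type 6, 5+1, 4+2, 4+1+1, 3+2+1, 3+1+1+1, 2+2+1+1, 2+1+1+1+1 (664 of its 720 elements, about 92% of primes). None of the 23 primes tested shows any such pattern (for each of these groups the chance of that is below 10^-4), which rules them out. Hence G = S_3 (6T2), of order 6.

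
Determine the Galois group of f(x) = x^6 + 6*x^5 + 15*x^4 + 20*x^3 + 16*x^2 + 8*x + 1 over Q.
The polynomial f is an irreducible sextic over Q, so G = Gal(f/Q) is one of the 16 transitive subgroups 6T1, ..., 6T16 of S_6. The discriminant of f is 61504 = 248^2, a perfect square, so G is contained in A_6. The transitive groups of degree 6 contained in A_6 are: A_4 (6T4, order 12), S_4 (6T7, order 24), (C_3 x C_3) : C_4 (6T10, order 36), PSL(2,5) (6T12, order 60), A_6 (6T15, order 360). By Dedekind's theorem, for a prime p not dividing disc(f) the degrees of the irreducible factors of f mod p form the cycle type of an element of G. Factoring f modulo the 79 such primes p <= 419 (skipping 2, 31, which divide the discriminant), each new pattern first appears at: mod 3: f = (x^2 + 2x + 2)(x^4 + x^3 + 2x^2 + 2x + 2), pattern 4+2; mod 5: f = (x^3 + 2x^2 + 4x + 4)(x^3 + 4x^2 + 3x + 4), pattern 3+3; mod 11: f = (x + 4)(x + 9)(x^2 + 6x + 1)(x^2 + 9x + 4), pattern 2+2+1+1; mod 67: f = (x + 3)(x + 4)(x + 12)(x + 57)(x + 65)(x + 66), pattern 1+1+1+1+1+1. No other pattern occurs in this range, so the set of observed cycle types is {4+2, 3+3, 2+2+1+1, 1+1+1+1+1+1}. The candidates containing elements of all these cycle types are S_4 (6T7) of order 24, (C_3 x C_3) : C_4 (6T10) of order 36, A_6 (6T15) of order 360; the others are excluded. The observed types are precisely the cycle types that occur in S_4 (6T7). Each of the other remaining candidates has further cycle types, and by the Chebotarev density theorem the matching factorization patterns would occur for a proportion of primes equal to their share of the group: (C_3 x C_3) : C_4 (6T10) additionally contains elements of type 3+1+1+1 (4 of its 36 elements, about 11% of primes); A_6 (6T15) additionally contains elements of type 5+1, 3+1+1+1 (184 of its 360 elements, about 51% of primes). None of the 79 primes tested shows any such pattern (for each of these groups the chance of that is below 10^-4), which rules them out. Hence G = S_4 (6T7), of order 24.

S_4 (also written S4+)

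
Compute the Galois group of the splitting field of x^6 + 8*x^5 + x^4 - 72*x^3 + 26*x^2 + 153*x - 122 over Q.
PSL(2,5) (also written A5(6))

The polynomial f is an irreducible sextic over Q, so G = Gal(f/Q) is one of the 16 transitive subgroups 6T1, ..., 6T16 of S_6. The discriminant of f is 30991489 = 5567^2, a perfect square, so G is contained in A_6. The transitive groups of degree 6 contained in A_6 are: A_4 (6T4, order 12), S_4 (6T7, order 24), (C_3 x C_3) : C_4 (6T10, order 36), PSL(2,5) (6T12, order 60), A_6 (6T15, order 360). By Dedekind's theorem, for a prime p not dividing disc(f) the degrees of the irreducible factors of f mod p form the cycle type of an element of G. Factoring f modulo the 21 such primes p <= 79 (skipping 19, which divides the discriminant), each new pattern first appears at: mod 2: f = (x)(x^5 + x^3 + 1), pattern 5+1; mod 7: f = (x^3 + 2x^2 + 4x + 2)(x^3 + 6x^2 + 6x + 2), pattern 3+3; mod 61: f = (x)(x + 1)(x^2 + 32x + 6)(x^2 + 36x + 56), pattern 2+2+1+1. No other pattern occurs in this range, so the set of observed cycle types is {5+1, 3+3, 2+2+1+1}. The candidates containing elements of all these cycle types are PSL(2,5) (6T12) of order 60, A_6 (6T15) of order 360; the others are excluded. The observed types are precisely the cycle types that occur in PSL(2,5) (6T12) (apart from the identity). Each of the other remaining candidates has further cycle types, and by the Chebotarev density theorem the matching factorization patterns would occur for a proportion of primes equal to their share of the group: A_6 (6T15) additionally contains elements of type 4+2, 3+1+1+1 (130 of its 360 elements, about 36% of primes). None of the 21 primes tested shows any such pattern (for each of these groups the chance of that is below 10^-4), which rules them out. Hence G = PSL(2,5) (6T12), of order 60.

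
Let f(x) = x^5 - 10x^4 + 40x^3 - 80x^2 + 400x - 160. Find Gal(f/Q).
The polynomial f is an irreducible quintic over Q, so G = Gal(f/Q) is a transitive subgroup of S_5: one of C_5 (5T1, order 5), D_5 (5T2, order 10), F_20 (5T3, order 20), A_5 (5T4, order 60) or S_5 (5T5, order 120). The discriminant of f is 1073741824000000 = 32768000^2, a perfect square, so G is contained in A_5. The transitive groups of degree 5 contained in A_5 are: C_5 (5T1, order 5), D_5 (5T2, order 10), A_5 (5T4, order 60). By Dedekind's theorem, for a prime p not dividing disc(f) the degrees of the irreducible factors of f mod p form the cycle type of an element of G. Factoring f modulo the 2 such primes p <= 7 (skipping 2, 5, which divide the discriminant), each new pattern first appears at: mod 3: f = (x^5 + 2x^4 + x^3 + x^2 + x + 2), pattern 5; mod 7: f = (x + 2)(x + 4)(x^3 + 5x^2 + 2x + 1), pattern 3+1+1. No other pattern occurs in this range, so the set of observed cycle types is {5, 3+1+1}. Among the candidates above, the only group containing elements of all these cycle types is A_5 (5T4) — each of C_5 (5T1), D_5 (5T2) lacks at least one of them. Hence G = A_5 (5T4), of order 60.

A_5 (order 60)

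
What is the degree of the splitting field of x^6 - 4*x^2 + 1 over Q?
The degree of the splitting field over Q equals the order of the Galois group, so first determine the group. The polynomial f is an irreducible sextic over Q, so G = Gal(f/Q) is one of the 16 transitive subgroups 6T1, ..., 6T16 of S_6. The discriminant of f is -3356224, which is not a perfect square, so G is not contained in A_6. The transitive groups of degree 6 not contained in A_6 are: C_6 (6T1, order 6), S_3 (6T2, order 6), D_6 (6T3, order 12), C_3 x S_3 (6T5, order 18), A_4 x C_2 (6T6, order 24), S_4 (6T8, order 24), S_3 x S_3 (6T9, order 36), S_4 x C_2 (6T11, order 48), (S_3 x S_3) : C_2 (6T13, order 72), PGL(2,5) (6T14, order 120), S_6 (6T16, order 720). By Dedekind's theorem, for a prime p not dividing disc(f) the degrees of the irreducible factors of f mod p form the cycle type of an element of G. Factoring f modulo the 67 such primes p <= 347 (skipping 2, 229, which divide the discriminant), each new pattern first appears at: mod 3: f = (x^6 + 2x^2 + 1), pattern 6; mod 5: f = (x^3 + 2x^2 + 2x + 2)(x^3 + 3x^2 + 2x + 3), pattern 3+3; mod 7: f = (x + 2)(x + 5)(x^4 + 4x^2 + 5), pattern 4+1+1; mod 13: f = (x^2 + 5)(x^4 + 8x^2 + 8), pattern 4+2; mod 23: f = (x^2 + 12)(x^2 + 5x + 18)(x^2 + 18x + 18), pattern 2+2+2; mod 29: f = (x + 10)(x + 19)(x^2 + x + 7)(x^2 + 28x + 7), pattern 2+2+1+1; mod 193: f = (x + 6)(x + 44)(x + 94)(x + 99)(x + 149)(x + 187), pattern 1+1+1+1+1+1; mod 347: f = (x + 3)(x + 151)(x + 196)(x + 344)(x^2 + 255), pattern 2+1+1+1+1. No other pattern occurs in this range, so the set of observed cycle types is {6, 3+3, 4+1+1, 4+2, 2+2+2, 2+2+1+1, 1+1+1+1+1+1, 2+1+1+1+1}. The candidates containing elements of all these cycle types are S_4 x C_2 (6T11) of order 48, S_6 (6T16) of order 720; the others are excluded. The observed types are precisely the cycle types that occur in S_4 x C_2 (6T11). Each of the other remaining candidates has further cycle types, and by the Chebotarev density theorem the matching factorization patterns would occur for a proportion of primes equal to their share of the group: S_6 (6T16) additionally contains elements of type 5+1, 3+2+1, 3+1+1+1 (304 of its 720 elements, about 42% of primes). None of the 67 primes tested shows any such pattern (for each of these groups the chance of that is below 10^-4), which rules them out. Hence G = S_4 x C_2 (6T11), of order 48. The Galois group S_4 x C_2 (6T11) has order 48, so the splitting field has degree 48 over Q.

48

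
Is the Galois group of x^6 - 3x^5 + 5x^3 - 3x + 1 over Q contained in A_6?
The polynomial is irreducible of degree 6 over Q. Its discriminant is -34992, which is not a perfect square. A Galois group lies in the alternating group exactly when the discriminant is a square in Q, so the Galois group (S_3) is not contained in A_6.

No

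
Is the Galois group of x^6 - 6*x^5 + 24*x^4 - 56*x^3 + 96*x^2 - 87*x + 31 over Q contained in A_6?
No

The polynomial is irreducible of degree 6 over Q. Its discriminant is -68755887963, which is not a perfect square. A Galois group lies in the alternating group exactly when the discriminant is a square in Q, so the Galois group (C_3 x S_3) is not contained in A_6.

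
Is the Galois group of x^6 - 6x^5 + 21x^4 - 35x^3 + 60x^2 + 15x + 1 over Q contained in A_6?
No

The polynomial is irreducible of degree 6 over Q. Its discriminant is -1691782213203, which is not a perfect square. A Galois group lies in the alternating group exactly when the discriminant is a square in Q, so the Galois group (C_6) is not contained in A_6.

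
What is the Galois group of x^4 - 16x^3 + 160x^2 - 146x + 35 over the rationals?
The polynomial is an irreducible quartic over Q and its discriminant is 190120784, which is not a perfect square, so the Galois group is not contained in A_4. The resolvent cubic y^3 - 160*y^2 + 2196*y - 7876 is irreducible over Q. An irreducible resolvent with non-square discriminant gives S_4.

S_4 (order 24)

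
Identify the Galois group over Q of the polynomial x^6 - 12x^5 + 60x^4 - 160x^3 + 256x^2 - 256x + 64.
6T7: S_4

The polynomial f is an irreducible sextic over Q, so G = Gal(f/Q) is one of the 16 transitive subgroups 6T1, ..., 6T16 of S_6. The discriminant of f is 66039417143296 = 8126464^2, a perfect square, so G is contained in A_6. The transitive groups of degree 6 contained in A_6 are: A_4 (6T4, order 12), S_4 (6T7, order 24), (C_3 x C_3) : C_4 (6T10, order 36), PSL(2,5) (6T12, order 60), A_6 (6T15, order 360). By Dedekind's theorem, for a prime p not dividing disc(f) the degrees of the irreducible factors of f mod p form the cycle type of an element of G. Factoring f modulo the 79 such primes p <= 419 (skipping 2, 31, which divide the discriminant), each new pattern first appears at: mod 3: f = (x^2 + 2x + 2)(x^4 + x^3 + 2x^2 + 2x + 2), pattern 4+2; mod 5: f = (x^3 + x^2 + x + 3)(x^3 + 2x^2 + 2x + 3), pattern 3+3; mod 11: f = (x + 3)(x + 4)(x^2 + 4x + 5)(x^2 + 10x + 4), pattern 2+2+1+1; mod 67: f = (x + 2)(x + 4)(x + 20)(x + 43)(x + 59)(x + 61), pattern 1+1+1+1+1+1. No other pattern occurs in this range, so the set of observed cycle types is {4+2, 3+3, 2+2+1+1, 1+1+1+1+1+1}. The candidates containing elements of all these cycle types are S_4 (6T7) of order 24, (C_3 x C_3) : C_4 (6T10) of order 36, A_6 (6T15) of order 360; the others are excluded. The observed types are precisely the cycle types that occur in S_4 (6T7). Each of the other remaining candidates has further cycle types, and by the Chebotarev density theorem the matching factorization patterns would occur for a proportion of primes equal to their share of the group: (C_3 x C_3) : C_4 (6T10) additionally contains elements of type 3+1+1+1 (4 of its 36 elements, about 11% of primes); A_6 (6T15) additionally contains elements of type 5+1, 3+1+1+1 (184 of its 360 elements, about 51% of primes). None of the 79 primes tested shows any such pattern (for each of these groups the chance of that is below 10^-4), which rules them out. Hence G = S_4 (6T7), of order 24.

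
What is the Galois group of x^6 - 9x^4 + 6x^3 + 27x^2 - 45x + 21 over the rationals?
The polynomial f is an irreducible sextic over Q, so G = Gal(f/Q) is one of the 16 transitive subgroups 6T1, ..., 6T16 of S_6. The discriminant of f is -51195483, which is not a perfect square, so G is not contained in A_6. The transitive groups of degree 6 not contained in A_6 are: C_6 (6T1, order 6), S_3 (6T2, order 6), D_6 (6T3, order 12), C_3 x S_3 (6T5, order 18), A_4 x C_2 (6T6, order 24), S_4 (6T8, order 24), S_3 x S_3 (6T9, order 36), S_4 x C_2 (6T11, order 48), (S_3 x S_3) : C_2 (6T13, order 72), PGL(2,5) (6T14, order 120), S_6 (6T16, order 720). By Dedekind's theorem, for a prime p not dividing disc(f) the degrees of the irreducible factors of f mod p form the cycle type of an element of G. Factoring f modulo the 33 such primes p <= 149 (skipping 3, 17, which divide the discriminant), each new pattern first appears at: mod 2: f = (x^6 + x^4 + x^2 + x + 1), pattern 6; mod 7: f = (x)(x + 2)(x + 5)(x^3 + 2x + 6), pattern 3+1+1+1; mod 19: f = (x^3 + 11x + 14)(x^3 + 18x + 11), pattern 3+3; mod 53: f = (x^2 + 19)(x^2 + 6x + 30)(x^2 + 47x + 31), pattern 2+2+2; mod 73: f = (x + 9)(x + 10)(x + 24)(x + 54)(x + 55)(x + 67), pattern 1+1+1+1+1+1. No other pattern occurs in this range, so the set of observed cycle types is {6, 3+1+1+1, 3+3, 2+2+2, 1+1+1+1+1+1}. The candidates containing elements of all these cycle types are C_3 x S_3 (6T5) of order 18, S_3 x S_3 (6T9) of order 36, (S_3 x S_3) : C_2 (6T13) of order 72, S_6 (6T16) of order 720; the others are excluded. The observed types are precisely the cycle types that occur in C_3 x S_3 (6T5). Each of the other remaining candidates has further cycle types, and by the Chebotarev density theorem the matching factorization patterns would occur for a proportion of primes equal to their share of the group: S_3 x S_3 (6T9) additionally contains elements of type 2+2+1+1 (9 of its 36 elements, about 25% of primes); (S_3 x S_3) : C_2 (6T13) additionally contains elements of type 4+2, 3+2+1, 2+2+1+1, 2+1+1+1+1 (45 of its 72 elements, about 62% of primes); S_6 (6T16) additionally contains elements of type 5+1, 4+2, 4+1+1, 3+2+1, 2+2+1+1, 2+1+1+1+1 (504 of its 720 elements, about 70% of primes). None of the 33 primes tested shows any such pattern (for each of these groups the chance of that is below 10^-4), which rules them out. Hence G = C_3 x S_3 (6T5), of order 18.

C_3 x S_3 (also written G18)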